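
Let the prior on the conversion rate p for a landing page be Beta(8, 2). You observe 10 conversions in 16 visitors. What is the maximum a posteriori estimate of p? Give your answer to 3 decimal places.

Prior: Beta(8, 2).
Data: 10 successes in 16 trials. The binomial likelihood contributes p^10(1−p)^6, so the posterior is Beta(8+10, 2+6) = Beta(18, 8).
For Beta(a, b) with a, b > 1 the mode is (a−1)/(a+b−2) = 17/24 ≈ 0.708.

p̂_MAP = 0.708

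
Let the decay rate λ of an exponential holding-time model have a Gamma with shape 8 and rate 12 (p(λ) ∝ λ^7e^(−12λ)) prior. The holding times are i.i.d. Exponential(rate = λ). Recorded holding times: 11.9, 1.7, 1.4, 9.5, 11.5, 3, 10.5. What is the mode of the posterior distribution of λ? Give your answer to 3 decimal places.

λ̂_MAP = 0.228

The Exponential(rate=λ) likelihood is ∝ λ^n e^(−λΣtᵢ). Here n = 7 and Σtᵢ = 11.9 + 1.7 + 1.4 + 9.5 + 11.5 + 3 + 10.5 = 49.5.
Posterior ∝ λ^7e^(−12λ) · λ^7e^(−49.5λ) = λ^14e^(−61.5λ), i.e. Gamma(15, 61.5).
Mode = (a−1)/b = 14/61.5 ≈ 0.228.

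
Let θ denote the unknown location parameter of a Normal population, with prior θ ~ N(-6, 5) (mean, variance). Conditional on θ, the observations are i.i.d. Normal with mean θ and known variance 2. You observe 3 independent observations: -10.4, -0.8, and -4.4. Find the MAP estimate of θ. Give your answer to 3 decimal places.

θ̂_MAP = -5.294

n = 3; x̄ = ((-10.4) + (-0.8) + (-4.4))/3 = -15.6/3 = -5.2.
For a Normal prior and Normal likelihood with known variance, the posterior is Normal; its mode equals its mean, the precision-weighted average.
Prior precision 1/σ₀² = 1/5 = 0.2; data precision n/σ² = 3/2 = 1.5.
θ̂ = (0.2·(-6) + 1.5·(-5.2)) / (0.2 + 1.5) = (-9)/1.7 = -90/17 ≈ -5.294.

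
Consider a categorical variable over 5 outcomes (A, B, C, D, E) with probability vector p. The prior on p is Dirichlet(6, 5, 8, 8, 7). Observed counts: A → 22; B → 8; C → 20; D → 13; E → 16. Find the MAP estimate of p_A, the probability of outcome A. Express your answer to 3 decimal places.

MAP estimate of p_A = 0.250

The posterior is Dirichlet(αᵢ + nᵢ) = Dirichlet(28, 13, 28, 21, 23).
For a Dirichlet(a₁,…,a_K) with all aᵢ > 1, the mode has j-th component (aⱼ − 1)/(Σaᵢ − K).
Here Σaᵢ = 113 and K = 5, so p_A = (28 − 1)/(113 − 5) = 27/108 ≈ 0.250.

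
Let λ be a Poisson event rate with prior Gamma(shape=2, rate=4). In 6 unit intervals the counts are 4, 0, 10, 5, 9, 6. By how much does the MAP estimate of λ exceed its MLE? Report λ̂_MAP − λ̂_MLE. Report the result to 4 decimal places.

MAP − MLE = -2.1667

Σxᵢ = 34. Posterior is Gamma(36, 10); MAP = (36−1)/10 = 35/10 ≈ 3.50000.
MLE = x̄ = 34/6 ≈ 5.66667.
Difference = 35/10 − 34/6 = -13/6 ≈ -2.1667.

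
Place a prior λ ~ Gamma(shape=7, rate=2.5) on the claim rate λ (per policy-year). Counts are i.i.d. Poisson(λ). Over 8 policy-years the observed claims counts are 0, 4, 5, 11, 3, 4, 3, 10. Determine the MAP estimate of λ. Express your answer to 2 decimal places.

Σxᵢ = 0+4+5+11+3+4+3+10 = 40, with n = 8.
Posterior ∝ λ^6e^(−2.5λ) · λ^40e^(−8λ) = λ^46e^(−10.5λ), i.e. Gamma(shape=47, rate=10.5).
The mode of a Gamma(a, b) with a ≥ 1 (shape–rate) is (a−1)/b = 46/10.5 ≈ 4.38.

λ̂_MAP = 4.38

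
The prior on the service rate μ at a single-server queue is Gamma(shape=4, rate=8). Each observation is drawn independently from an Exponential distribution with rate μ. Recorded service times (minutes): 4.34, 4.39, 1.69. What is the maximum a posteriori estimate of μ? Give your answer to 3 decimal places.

μ̂_MAP = 0.326

The Exponential(rate=μ) likelihood is ∝ μ^n e^(−μΣtᵢ). Here n = 3 and Σtᵢ = 4.34 + 4.39 + 1.69 = 10.42.
Posterior ∝ μ^3e^(−8μ) · μ^3e^(−10.42μ) = μ^6e^(−18.42μ), i.e. Gamma(7, 18.42).
Mode = (a−1)/b = 6/18.42 ≈ 0.326.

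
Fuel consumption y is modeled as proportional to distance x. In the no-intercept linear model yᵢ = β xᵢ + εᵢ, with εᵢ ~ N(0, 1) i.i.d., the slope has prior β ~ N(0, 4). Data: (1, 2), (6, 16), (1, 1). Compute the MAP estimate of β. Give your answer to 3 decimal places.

β̂_MAP = 2.588

log p(β | y) = −Σ(yᵢ − βxᵢ)²/(2·1) − β²/(2·4) + const.
Setting the derivative to zero: Σxᵢ(yᵢ − βxᵢ)/1 − β/4 = 0, so β = Σxᵢyᵢ / (Σxᵢ² + σ²/τ²).
Σxᵢyᵢ = 1·2 + 6·16 + 1·1 = 99; Σxᵢ² = 38; σ²/τ² = 0.25.
β̂_MAP = 99 / (38 + 0.25) = 99/38.25 ≈ 2.588.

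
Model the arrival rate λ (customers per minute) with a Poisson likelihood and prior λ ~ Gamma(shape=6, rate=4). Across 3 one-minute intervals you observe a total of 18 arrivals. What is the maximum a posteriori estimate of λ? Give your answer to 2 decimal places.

λ̂_MAP = 3.29

Σxᵢ = 18, n = 3.
Posterior ∝ λ^5e^(−4λ) · λ^18e^(−3λ) = λ^23e^(−7λ), i.e. Gamma(shape=24, rate=7).
The mode of a Gamma(a, b) with a ≥ 1 (shape–rate) is (a−1)/b = 23/7 ≈ 3.29.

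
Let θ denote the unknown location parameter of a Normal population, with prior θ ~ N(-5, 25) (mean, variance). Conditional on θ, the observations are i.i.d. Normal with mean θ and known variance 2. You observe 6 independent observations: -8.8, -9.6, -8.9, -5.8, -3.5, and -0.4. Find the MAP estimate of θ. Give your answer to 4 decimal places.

θ̂_MAP = -6.1513

n = 6; x̄ = ((-8.8) + (-9.6) + (-8.9) + (-5.8) + (-3.5) + (-0.4))/6 = -37/6 = -37/6 ≈ -6.1667.
For a Normal prior and Normal likelihood with known variance, the posterior is Normal; its mode equals its mean, the precision-weighted average.
Prior precision 1/σ₀² = 1/25 = 0.04; data precision n/σ² = 6/2 = 3.
θ̂ = (0.04·(-5) + 3·(-37/6)) / (0.04 + 3) = (-18.7)/3.04 = -935/152 ≈ -6.1513.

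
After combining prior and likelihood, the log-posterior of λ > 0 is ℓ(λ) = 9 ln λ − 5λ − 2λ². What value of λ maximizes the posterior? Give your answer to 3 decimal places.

λ̂_MAP = 1.000

ℓ'(λ) = 9/λ − 5 − 4λ. Setting this to zero and multiplying by λ: 4λ² + 5λ − 9 = 0.
λ = (−5 + √(5² + 4·4·9)) / (2·4) = (−5 + √169) / 8 = (−5 + 13)/8 = 1.
ℓ''(λ) = −9/λ² − 4 < 0, confirming a maximum.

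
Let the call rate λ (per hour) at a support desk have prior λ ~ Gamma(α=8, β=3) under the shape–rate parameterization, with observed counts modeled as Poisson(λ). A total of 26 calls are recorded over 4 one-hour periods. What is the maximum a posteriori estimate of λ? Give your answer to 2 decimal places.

λ̂_MAP = 4.71

Σxᵢ = 26, n = 4.
Posterior ∝ λ^7e^(−3λ) · λ^26e^(−4λ) = λ^33e^(−7λ), i.e. Gamma(shape=34, rate=7).
The mode of a Gamma(a, b) with a ≥ 1 (shape–rate) is (a−1)/b = 33/7 ≈ 4.71.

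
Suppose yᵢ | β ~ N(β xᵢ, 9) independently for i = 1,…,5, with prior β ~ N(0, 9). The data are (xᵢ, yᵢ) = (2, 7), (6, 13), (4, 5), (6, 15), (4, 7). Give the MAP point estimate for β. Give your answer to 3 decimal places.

log p(β | y) = −Σ(yᵢ − βxᵢ)²/(2·9) − β²/(2·9) + const.
Setting the derivative to zero: Σxᵢ(yᵢ − βxᵢ)/9 − β/9 = 0, so β = Σxᵢyᵢ / (Σxᵢ² + σ²/τ²).
Σxᵢyᵢ = 2·7 + 6·13 + 4·5 + 6·15 + 4·7 = 230; Σxᵢ² = 108; σ²/τ² = 1.
β̂_MAP = 230 / (108 + 1) = 230/109 ≈ 2.110.

β̂_MAP = 2.110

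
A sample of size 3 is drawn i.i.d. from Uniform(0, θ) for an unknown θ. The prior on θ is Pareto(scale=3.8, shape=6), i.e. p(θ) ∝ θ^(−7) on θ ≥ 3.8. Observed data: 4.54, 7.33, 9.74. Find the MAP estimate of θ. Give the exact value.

The Uniform(0, θ) likelihood is θ^(−n) for θ ≥ max(xᵢ), zero otherwise. Here max(xᵢ) = 9.74.
Posterior ∝ θ^(−7) · θ^(−3) = θ^(−10) on θ ≥ max(3.8, 9.74) = 9.74.
This density is strictly decreasing in θ, so the posterior mode lies at the lower boundary of the support.

θ̂_MAP = 9.74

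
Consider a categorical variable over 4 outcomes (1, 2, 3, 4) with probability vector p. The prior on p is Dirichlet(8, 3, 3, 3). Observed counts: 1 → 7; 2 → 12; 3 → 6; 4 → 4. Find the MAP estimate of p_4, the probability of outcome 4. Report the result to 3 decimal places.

MAP estimate: 0.143

The posterior is Dirichlet(αᵢ + nᵢ) = Dirichlet(15, 15, 9, 7).
For a Dirichlet(a₁,…,a_K) with all aᵢ > 1, the mode has j-th component (aⱼ − 1)/(Σaᵢ − K).
Here Σaᵢ = 46 and K = 4, so p_4 = (7 − 1)/(46 − 4) = 6/42 ≈ 0.143.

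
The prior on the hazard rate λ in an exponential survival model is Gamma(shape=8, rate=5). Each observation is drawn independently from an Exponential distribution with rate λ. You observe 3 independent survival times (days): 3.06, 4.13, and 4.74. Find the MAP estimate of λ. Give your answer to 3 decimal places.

The Exponential(rate=λ) likelihood is ∝ λ^n e^(−λΣtᵢ). Here n = 3 and Σtᵢ = 3.06 + 4.13 + 4.74 = 11.93.
Posterior ∝ λ^7e^(−5λ) · λ^3e^(−11.93λ) = λ^10e^(−16.93λ), i.e. Gamma(11, 16.93).
Mode = (a−1)/b = 10/16.93 ≈ 0.591.

λ̂_MAP = 0.591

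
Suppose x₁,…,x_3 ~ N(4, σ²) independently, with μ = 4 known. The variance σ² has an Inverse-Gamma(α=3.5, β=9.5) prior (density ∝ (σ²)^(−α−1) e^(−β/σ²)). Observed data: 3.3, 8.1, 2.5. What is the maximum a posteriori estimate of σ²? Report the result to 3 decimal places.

Sum of squared deviations about the known mean: SS = (3.3−4)² + (8.1−4)² + (2.5−4)² = 19.55.
The Normal likelihood contributes (σ²)^(−n/2) exp(−SS/(2σ²)), so the posterior is Inverse-Gamma(α + n/2, β + SS/2) = Inverse-Gamma(5, 19.275).
The mode of Inverse-Gamma(a, b) is b/(a+1) = 19.275/6 ≈ 3.213.

σ̂²_MAP = 3.213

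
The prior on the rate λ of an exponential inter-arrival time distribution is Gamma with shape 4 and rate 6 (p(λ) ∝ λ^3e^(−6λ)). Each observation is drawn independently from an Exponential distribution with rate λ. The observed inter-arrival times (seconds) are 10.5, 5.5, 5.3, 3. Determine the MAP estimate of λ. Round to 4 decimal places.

λ̂_MAP = 0.2310

The Exponential(rate=λ) likelihood is ∝ λ^n e^(−λΣtᵢ). Here n = 4 and Σtᵢ = 10.5 + 5.5 + 5.3 + 3 = 24.3.
Posterior ∝ λ^3e^(−6λ) · λ^4e^(−24.3λ) = λ^7e^(−30.3λ), i.e. Gamma(8, 30.3).
Mode = (a−1)/b = 7/30.3 ≈ 0.2310.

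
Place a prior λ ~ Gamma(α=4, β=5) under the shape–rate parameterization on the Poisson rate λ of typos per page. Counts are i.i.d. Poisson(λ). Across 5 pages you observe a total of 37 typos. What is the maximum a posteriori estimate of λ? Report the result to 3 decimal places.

Σxᵢ = 37, n = 5.
Posterior ∝ λ^3e^(−5λ) · λ^37e^(−5λ) = λ^40e^(−10λ), i.e. Gamma(shape=41, rate=10).
The mode of a Gamma(a, b) with a ≥ 1 (shape–rate) is (a−1)/b = 40/10 ≈ 4.000.

λ̂_MAP = 4.000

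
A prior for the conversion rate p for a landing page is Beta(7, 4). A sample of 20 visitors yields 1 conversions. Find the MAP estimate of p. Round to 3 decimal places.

p̂_MAP = 0.241

Prior: Beta(7, 4).
Data: 1 success in 20 trials. The binomial likelihood contributes p(1−p)^19, so the posterior is Beta(7+1, 4+19) = Beta(8, 23).
For Beta(a, b) with a, b > 1 the mode is (a−1)/(a+b−2) = 7/29 ≈ 0.241.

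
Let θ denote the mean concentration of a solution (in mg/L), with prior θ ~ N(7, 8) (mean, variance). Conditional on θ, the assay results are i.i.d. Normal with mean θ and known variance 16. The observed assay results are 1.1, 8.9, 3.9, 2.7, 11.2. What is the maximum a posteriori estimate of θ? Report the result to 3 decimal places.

θ̂_MAP = 5.971

n = 5; x̄ = (1.1 + 8.9 + 3.9 + 2.7 + 11.2)/5 = 27.8/5 = 5.56.
For a Normal prior and Normal likelihood with known variance, the posterior is Normal; its mode equals its mean, the precision-weighted average.
Prior precision 1/σ₀² = 1/8 = 0.125; data precision n/σ² = 5/16 = 0.3125.
θ̂ = (0.125·7 + 0.3125·5.56) / (0.125 + 0.3125) = 2.6125/0.4375 = 209/35 ≈ 5.971.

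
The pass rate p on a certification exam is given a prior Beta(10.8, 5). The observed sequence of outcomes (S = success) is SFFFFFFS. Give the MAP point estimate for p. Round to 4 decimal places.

Prior: Beta(10.8, 5).
Data: 2 successes in 8 trials (from the sequence). The binomial likelihood contributes p^2(1−p)^6, so the posterior is Beta(10.8+2, 5+6) = Beta(12.8, 11).
For Beta(a, b) with a, b > 1 the mode is (a−1)/(a+b−2) = 11.8/21.8 ≈ 0.5413.

p̂_MAP = 0.5413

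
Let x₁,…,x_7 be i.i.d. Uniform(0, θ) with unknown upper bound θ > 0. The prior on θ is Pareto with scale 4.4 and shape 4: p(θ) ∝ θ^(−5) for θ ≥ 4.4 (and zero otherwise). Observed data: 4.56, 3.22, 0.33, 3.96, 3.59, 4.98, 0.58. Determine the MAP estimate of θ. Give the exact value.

θ̂_MAP = 4.98

The Uniform(0, θ) likelihood is θ^(−n) for θ ≥ max(xᵢ), zero otherwise. Here max(xᵢ) = 4.98.
Posterior ∝ θ^(−5) · θ^(−7) = θ^(−12) on θ ≥ max(4.4, 4.98) = 4.98.
This density is strictly decreasing in θ, so the posterior mode lies at the lower boundary of the support.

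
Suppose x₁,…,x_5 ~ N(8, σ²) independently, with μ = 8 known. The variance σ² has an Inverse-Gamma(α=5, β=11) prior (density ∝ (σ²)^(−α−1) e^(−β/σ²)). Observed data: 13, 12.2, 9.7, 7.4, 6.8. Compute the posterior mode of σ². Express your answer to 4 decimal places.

Sum of squared deviations about the known mean: SS = (13−8)² + (12.2−8)² + (9.7−8)² + (7.4−8)² + (6.8−8)² = 47.33.
The Normal likelihood contributes (σ²)^(−n/2) exp(−SS/(2σ²)), so the posterior is Inverse-Gamma(α + n/2, β + SS/2) = Inverse-Gamma(7.5, 34.665).
The mode of Inverse-Gamma(a, b) is b/(a+1) = 34.665/8.5 ≈ 4.0782.

σ̂²_MAP = 4.0782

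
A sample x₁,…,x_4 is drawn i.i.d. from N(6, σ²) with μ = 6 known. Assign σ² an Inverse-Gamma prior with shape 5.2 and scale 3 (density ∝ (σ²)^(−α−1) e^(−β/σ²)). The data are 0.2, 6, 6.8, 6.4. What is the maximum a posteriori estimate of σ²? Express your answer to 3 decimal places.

Sum of squared deviations about the known mean: SS = (0.2−6)² + (6−6)² + (6.8−6)² + (6.4−6)² = 34.44.
The Normal likelihood contributes (σ²)^(−n/2) exp(−SS/(2σ²)), so the posterior is Inverse-Gamma(α + n/2, β + SS/2) = Inverse-Gamma(7.2, 20.22).
The mode of Inverse-Gamma(a, b) is b/(a+1) = 20.22/8.2 ≈ 2.466.

σ̂²_MAP = 2.466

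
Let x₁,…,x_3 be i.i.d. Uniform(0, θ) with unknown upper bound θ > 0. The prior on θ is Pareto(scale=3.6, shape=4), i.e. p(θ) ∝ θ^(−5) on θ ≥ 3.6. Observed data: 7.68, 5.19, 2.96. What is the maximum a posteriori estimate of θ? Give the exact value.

θ̂_MAP = 7.68

The Uniform(0, θ) likelihood is θ^(−n) for θ ≥ max(xᵢ), zero otherwise. Here max(xᵢ) = 7.68.
Posterior ∝ θ^(−5) · θ^(−3) = θ^(−8) on θ ≥ max(3.6, 7.68) = 7.68.
This density is strictly decreasing in θ, so the posterior mode lies at the lower boundary of the support.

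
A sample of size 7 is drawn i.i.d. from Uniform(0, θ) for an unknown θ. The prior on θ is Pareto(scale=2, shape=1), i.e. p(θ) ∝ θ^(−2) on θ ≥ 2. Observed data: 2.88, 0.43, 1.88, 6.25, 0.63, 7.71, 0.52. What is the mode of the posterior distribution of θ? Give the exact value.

The Uniform(0, θ) likelihood is θ^(−n) for θ ≥ max(xᵢ), zero otherwise. Here max(xᵢ) = 7.71.
Posterior ∝ θ^(−2) · θ^(−7) = θ^(−9) on θ ≥ max(2, 7.71) = 7.71.
This density is strictly decreasing in θ, so the posterior mode lies at the lower boundary of the support.

θ̂_MAP = 7.71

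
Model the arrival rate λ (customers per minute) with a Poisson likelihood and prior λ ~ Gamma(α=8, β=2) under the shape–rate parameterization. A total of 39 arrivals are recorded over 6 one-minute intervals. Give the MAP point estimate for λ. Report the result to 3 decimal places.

λ̂_MAP = 5.750

Σxᵢ = 39, n = 6.
Posterior ∝ λ^7e^(−2λ) · λ^39e^(−6λ) = λ^46e^(−8λ), i.e. Gamma(shape=47, rate=8).
The mode of a Gamma(a, b) with a ≥ 1 (shape–rate) is (a−1)/b = 46/8 ≈ 5.750.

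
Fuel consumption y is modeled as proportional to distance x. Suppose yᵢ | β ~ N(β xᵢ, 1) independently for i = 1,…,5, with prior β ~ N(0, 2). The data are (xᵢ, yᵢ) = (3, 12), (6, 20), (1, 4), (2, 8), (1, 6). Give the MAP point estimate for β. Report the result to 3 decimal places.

log p(β | y) = −Σ(yᵢ − βxᵢ)²/(2·1) − β²/(2·2) + const.
Setting the derivative to zero: Σxᵢ(yᵢ − βxᵢ)/1 − β/2 = 0, so β = Σxᵢyᵢ / (Σxᵢ² + σ²/τ²).
Σxᵢyᵢ = 3·12 + 6·20 + 1·4 + 2·8 + 1·6 = 182; Σxᵢ² = 51; σ²/τ² = 0.5.
β̂_MAP = 182 / (51 + 0.5) = 182/51.5 ≈ 3.534.

β̂_MAP = 3.534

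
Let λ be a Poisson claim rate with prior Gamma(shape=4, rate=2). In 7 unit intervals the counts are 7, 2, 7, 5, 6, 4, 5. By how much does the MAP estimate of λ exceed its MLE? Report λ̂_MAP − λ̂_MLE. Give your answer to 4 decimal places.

Σxᵢ = 36. Posterior is Gamma(40, 9); MAP = (40−1)/9 = 39/9 ≈ 4.33333.
MLE = x̄ = 36/7 ≈ 5.14286.
Difference = 39/9 − 36/7 = -17/21 ≈ -0.8095.

MAP − MLE = -0.8095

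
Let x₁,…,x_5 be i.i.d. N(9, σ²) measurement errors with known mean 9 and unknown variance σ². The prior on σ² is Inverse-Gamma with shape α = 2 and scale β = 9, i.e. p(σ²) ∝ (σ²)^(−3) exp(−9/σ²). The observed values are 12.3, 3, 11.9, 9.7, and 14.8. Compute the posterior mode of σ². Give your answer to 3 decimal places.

σ̂²_MAP = 9.766

Sum of squared deviations about the known mean: SS = (12.3−9)² + (3−9)² + (11.9−9)² + (9.7−9)² + (14.8−9)² = 89.43.
The Normal likelihood contributes (σ²)^(−n/2) exp(−SS/(2σ²)), so the posterior is Inverse-Gamma(α + n/2, β + SS/2) = Inverse-Gamma(4.5, 53.715).
The mode of Inverse-Gamma(a, b) is b/(a+1) = 53.715/5.5 ≈ 9.766.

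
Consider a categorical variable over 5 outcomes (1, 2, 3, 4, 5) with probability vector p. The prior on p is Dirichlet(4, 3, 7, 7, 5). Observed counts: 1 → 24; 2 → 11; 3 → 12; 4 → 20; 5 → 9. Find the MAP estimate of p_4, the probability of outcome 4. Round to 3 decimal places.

MAP estimate: 0.268

The posterior is Dirichlet(αᵢ + nᵢ) = Dirichlet(28, 14, 19, 27, 14).
For a Dirichlet(a₁,…,a_K) with all aᵢ > 1, the mode has j-th component (aⱼ − 1)/(Σaᵢ − K).
Here Σaᵢ = 102 and K = 5, so p_4 = (27 − 1)/(102 − 5) = 26/97 ≈ 0.268.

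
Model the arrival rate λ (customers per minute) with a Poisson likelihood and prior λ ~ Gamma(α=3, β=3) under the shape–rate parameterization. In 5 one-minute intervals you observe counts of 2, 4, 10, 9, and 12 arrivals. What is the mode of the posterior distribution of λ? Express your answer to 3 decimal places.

λ̂_MAP = 4.875

Σxᵢ = 2+4+10+9+12 = 37, with n = 5.
Posterior ∝ λ^2e^(−3λ) · λ^37e^(−5λ) = λ^39e^(−8λ), i.e. Gamma(shape=40, rate=8).
The mode of a Gamma(a, b) with a ≥ 1 (shape–rate) is (a−1)/b = 39/8 ≈ 4.875.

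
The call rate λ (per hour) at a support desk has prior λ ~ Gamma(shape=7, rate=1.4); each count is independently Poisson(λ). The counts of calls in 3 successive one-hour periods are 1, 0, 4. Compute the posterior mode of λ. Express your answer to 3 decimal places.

λ̂_MAP = 2.500

Σxᵢ = 1+0+4 = 5, with n = 3.
Posterior ∝ λ^6e^(−1.4λ) · λ^5e^(−3λ) = λ^11e^(−4.4λ), i.e. Gamma(shape=12, rate=4.4).
The mode of a Gamma(a, b) with a ≥ 1 (shape–rate) is (a−1)/b = 11/4.4 ≈ 2.500.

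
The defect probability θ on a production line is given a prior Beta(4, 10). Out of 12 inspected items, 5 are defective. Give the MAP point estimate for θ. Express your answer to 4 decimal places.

Prior: Beta(4, 10).
Data: 5 successes in 12 trials. The binomial likelihood contributes θ^5(1−θ)^7, so the posterior is Beta(4+5, 10+7) = Beta(9, 17).
For Beta(a, b) with a, b > 1 the mode is (a−1)/(a+b−2) = 8/24 ≈ 0.3333.

θ̂_MAP = 0.3333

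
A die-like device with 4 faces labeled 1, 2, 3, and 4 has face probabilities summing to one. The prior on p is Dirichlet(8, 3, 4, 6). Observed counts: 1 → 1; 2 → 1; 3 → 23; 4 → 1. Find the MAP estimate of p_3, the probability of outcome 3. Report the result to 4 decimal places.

The posterior is Dirichlet(αᵢ + nᵢ) = Dirichlet(9, 4, 27, 7).
For a Dirichlet(a₁,…,a_K) with all aᵢ > 1, the mode has j-th component (aⱼ − 1)/(Σaᵢ − K).
Here Σaᵢ = 47 and K = 4, so p_3 = (27 − 1)/(47 − 4) = 26/43 ≈ 0.6047.

MAP estimate: 0.6047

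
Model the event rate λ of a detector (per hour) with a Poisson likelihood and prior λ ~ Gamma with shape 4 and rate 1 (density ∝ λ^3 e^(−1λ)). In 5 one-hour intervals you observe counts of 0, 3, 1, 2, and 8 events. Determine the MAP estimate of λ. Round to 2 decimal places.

Σxᵢ = 0+3+1+2+8 = 14, with n = 5.
Posterior ∝ λ^3e^(−1λ) · λ^14e^(−5λ) = λ^17e^(−6λ), i.e. Gamma(shape=18, rate=6).
The mode of a Gamma(a, b) with a ≥ 1 (shape–rate) is (a−1)/b = 17/6 ≈ 2.83.

λ̂_MAP = 2.83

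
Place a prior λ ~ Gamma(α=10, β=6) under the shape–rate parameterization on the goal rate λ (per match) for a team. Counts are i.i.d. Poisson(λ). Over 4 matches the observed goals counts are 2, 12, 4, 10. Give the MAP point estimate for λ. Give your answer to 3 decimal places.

Σxᵢ = 2+12+4+10 = 28, with n = 4.
Posterior ∝ λ^9e^(−6λ) · λ^28e^(−4λ) = λ^37e^(−10λ), i.e. Gamma(shape=38, rate=10).
The mode of a Gamma(a, b) with a ≥ 1 (shape–rate) is (a−1)/b = 37/10 ≈ 3.700.

λ̂_MAP = 3.700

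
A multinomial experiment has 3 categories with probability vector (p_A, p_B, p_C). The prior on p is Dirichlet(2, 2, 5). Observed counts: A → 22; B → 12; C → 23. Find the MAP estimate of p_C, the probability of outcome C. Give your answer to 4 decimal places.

MAP estimate of p_C = 0.4286

The posterior is Dirichlet(αᵢ + nᵢ) = Dirichlet(24, 14, 28).
For a Dirichlet(a₁,…,a_K) with all aᵢ > 1, the mode has j-th component (aⱼ − 1)/(Σaᵢ − K).
Here Σaᵢ = 66 and K = 3, so p_C = (28 − 1)/(66 − 3) = 27/63 ≈ 0.4286.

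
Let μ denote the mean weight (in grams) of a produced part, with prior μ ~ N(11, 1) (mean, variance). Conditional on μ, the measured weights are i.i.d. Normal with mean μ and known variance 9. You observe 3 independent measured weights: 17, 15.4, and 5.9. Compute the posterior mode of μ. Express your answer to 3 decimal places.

μ̂_MAP = 11.442

n = 3; x̄ = (17 + 15.4 + 5.9)/3 = 38.3/3 = 383/30 ≈ 12.7667.
For a Normal prior and Normal likelihood with known variance, the posterior is Normal; its mode equals its mean, the precision-weighted average.
Prior precision 1/σ₀² = 1/1 = 1; data precision n/σ² = 3/9 = 1/3.
μ̂ = (1·11 + (1/3)·(383/30)) / (1 + 1/3) = (1373/90)/(4/3) = 1373/120 ≈ 11.442.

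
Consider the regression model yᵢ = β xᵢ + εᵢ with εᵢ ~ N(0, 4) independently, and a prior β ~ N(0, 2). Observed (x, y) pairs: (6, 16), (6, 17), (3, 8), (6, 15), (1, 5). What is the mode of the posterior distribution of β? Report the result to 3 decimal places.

log p(β | y) = −Σ(yᵢ − βxᵢ)²/(2·4) − β²/(2·2) + const.
Setting the derivative to zero: Σxᵢ(yᵢ − βxᵢ)/4 − β/2 = 0, so β = Σxᵢyᵢ / (Σxᵢ² + σ²/τ²).
Σxᵢyᵢ = 6·16 + 6·17 + 3·8 + 6·15 + 1·5 = 317; Σxᵢ² = 118; σ²/τ² = 2.
β̂_MAP = 317 / (118 + 2) = 317/120 ≈ 2.642.

β̂_MAP = 2.642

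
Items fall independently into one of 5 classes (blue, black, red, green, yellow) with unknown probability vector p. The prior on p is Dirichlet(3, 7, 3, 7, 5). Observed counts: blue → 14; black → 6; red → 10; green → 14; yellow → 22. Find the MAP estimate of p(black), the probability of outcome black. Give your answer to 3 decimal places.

The posterior is Dirichlet(αᵢ + nᵢ) = Dirichlet(17, 13, 13, 21, 27).
For a Dirichlet(a₁,…,a_K) with all aᵢ > 1, the mode has j-th component (aⱼ − 1)/(Σaᵢ − K).
Here Σaᵢ = 91 and K = 5, so p(black) = (13 − 1)/(91 − 5) = 12/86 ≈ 0.140.

MAP estimate of p(black) = 0.140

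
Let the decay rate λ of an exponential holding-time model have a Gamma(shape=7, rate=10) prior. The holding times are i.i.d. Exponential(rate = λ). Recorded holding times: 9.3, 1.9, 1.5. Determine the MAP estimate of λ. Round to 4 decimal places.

λ̂_MAP = 0.3965

The Exponential(rate=λ) likelihood is ∝ λ^n e^(−λΣtᵢ). Here n = 3 and Σtᵢ = 9.3 + 1.9 + 1.5 = 12.7.
Posterior ∝ λ^6e^(−10λ) · λ^3e^(−12.7λ) = λ^9e^(−22.7λ), i.e. Gamma(10, 22.7).
Mode = (a−1)/b = 9/22.7 ≈ 0.3965.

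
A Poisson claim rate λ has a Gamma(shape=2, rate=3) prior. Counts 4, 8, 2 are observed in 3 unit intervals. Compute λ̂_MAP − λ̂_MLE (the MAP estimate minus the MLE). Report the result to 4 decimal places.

MAP − MLE = -2.1667

Σxᵢ = 14. Posterior is Gamma(16, 6); MAP = (16−1)/6 = 15/6 ≈ 2.50000.
MLE = x̄ = 14/3 ≈ 4.66667.
Difference = 15/6 − 14/3 = -13/6 ≈ -2.1667.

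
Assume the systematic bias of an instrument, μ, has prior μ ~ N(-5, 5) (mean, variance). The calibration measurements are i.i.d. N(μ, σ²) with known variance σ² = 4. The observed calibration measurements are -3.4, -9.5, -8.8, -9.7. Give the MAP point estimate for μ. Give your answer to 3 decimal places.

μ̂_MAP = -7.375

n = 4; x̄ = ((-3.4) + (-9.5) + (-8.8) + (-9.7))/4 = -31.4/4 = -7.85.
For a Normal prior and Normal likelihood with known variance, the posterior is Normal; its mode equals its mean, the precision-weighted average.
Prior precision 1/σ₀² = 1/5 = 0.2; data precision n/σ² = 4/4 = 1.
μ̂ = (0.2·(-5) + 1·(-7.85)) / (0.2 + 1) = (-8.85)/1.2 = -7.375.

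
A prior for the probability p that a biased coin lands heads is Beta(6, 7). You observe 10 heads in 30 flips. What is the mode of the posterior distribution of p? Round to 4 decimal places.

Prior: Beta(6, 7).
Data: 10 successes in 30 trials. The binomial likelihood contributes p^10(1−p)^20, so the posterior is Beta(6+10, 7+20) = Beta(16, 27).
For Beta(a, b) with a, b > 1 the mode is (a−1)/(a+b−2) = 15/41 ≈ 0.3659.

p̂_MAP = 0.3659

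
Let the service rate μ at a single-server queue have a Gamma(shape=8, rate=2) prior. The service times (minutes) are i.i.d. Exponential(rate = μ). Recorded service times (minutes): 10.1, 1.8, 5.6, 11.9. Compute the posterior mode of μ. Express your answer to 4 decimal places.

μ̂_MAP = 0.3503

The Exponential(rate=μ) likelihood is ∝ μ^n e^(−μΣtᵢ). Here n = 4 and Σtᵢ = 10.1 + 1.8 + 5.6 + 11.9 = 29.4.
Posterior ∝ μ^7e^(−2μ) · μ^4e^(−29.4μ) = μ^11e^(−31.4μ), i.e. Gamma(12, 31.4).
Mode = (a−1)/b = 11/31.4 ≈ 0.3503.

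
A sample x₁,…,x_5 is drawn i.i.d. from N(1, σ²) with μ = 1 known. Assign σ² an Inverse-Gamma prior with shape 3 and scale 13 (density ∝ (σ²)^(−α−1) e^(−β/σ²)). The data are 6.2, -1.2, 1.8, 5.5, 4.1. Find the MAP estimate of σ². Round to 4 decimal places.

Sum of squared deviations about the known mean: SS = (6.2−1)² + (-1.2−1)² + (1.8−1)² + (5.5−1)² + (4.1−1)² = 62.38.
The Normal likelihood contributes (σ²)^(−n/2) exp(−SS/(2σ²)), so the posterior is Inverse-Gamma(α + n/2, β + SS/2) = Inverse-Gamma(5.5, 44.19).
The mode of Inverse-Gamma(a, b) is b/(a+1) = 44.19/6.5 ≈ 6.7985.

σ̂²_MAP = 6.7985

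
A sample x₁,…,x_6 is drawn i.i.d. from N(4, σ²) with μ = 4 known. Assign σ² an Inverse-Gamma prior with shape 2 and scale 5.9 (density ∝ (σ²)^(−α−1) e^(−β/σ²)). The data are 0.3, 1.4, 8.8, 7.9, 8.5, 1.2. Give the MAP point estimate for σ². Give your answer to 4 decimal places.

Sum of squared deviations about the known mean: SS = (0.3−4)² + (1.4−4)² + (8.8−4)² + (7.9−4)² + (8.5−4)² + (1.2−4)² = 86.79.
The Normal likelihood contributes (σ²)^(−n/2) exp(−SS/(2σ²)), so the posterior is Inverse-Gamma(α + n/2, β + SS/2) = Inverse-Gamma(5, 49.295).
The mode of Inverse-Gamma(a, b) is b/(a+1) = 49.295/6 ≈ 8.2158.

σ̂²_MAP = 8.2158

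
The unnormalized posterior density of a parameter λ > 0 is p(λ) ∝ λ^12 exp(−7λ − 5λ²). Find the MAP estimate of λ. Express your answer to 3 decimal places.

ℓ'(λ) = 12/λ − 7 − 10λ. Setting this to zero and multiplying by λ: 10λ² + 7λ − 12 = 0.
λ = (−7 + √(7² + 4·10·12)) / (2·10) = (−7 + √529) / 20 = (−7 + 23)/20 = 4/5.
ℓ''(λ) = −12/λ² − 10 < 0, confirming a maximum.

λ̂_MAP = 0.800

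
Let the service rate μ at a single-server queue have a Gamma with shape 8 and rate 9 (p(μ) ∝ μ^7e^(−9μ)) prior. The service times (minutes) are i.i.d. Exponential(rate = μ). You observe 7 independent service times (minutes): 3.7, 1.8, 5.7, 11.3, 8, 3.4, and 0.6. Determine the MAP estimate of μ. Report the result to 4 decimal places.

μ̂_MAP = 0.3218

The Exponential(rate=μ) likelihood is ∝ μ^n e^(−μΣtᵢ). Here n = 7 and Σtᵢ = 3.7 + 1.8 + 5.7 + 11.3 + 8 + 3.4 + 0.6 = 34.5.
Posterior ∝ μ^7e^(−9μ) · μ^7e^(−34.5μ) = μ^14e^(−43.5μ), i.e. Gamma(15, 43.5).
Mode = (a−1)/b = 14/43.5 ≈ 0.3218.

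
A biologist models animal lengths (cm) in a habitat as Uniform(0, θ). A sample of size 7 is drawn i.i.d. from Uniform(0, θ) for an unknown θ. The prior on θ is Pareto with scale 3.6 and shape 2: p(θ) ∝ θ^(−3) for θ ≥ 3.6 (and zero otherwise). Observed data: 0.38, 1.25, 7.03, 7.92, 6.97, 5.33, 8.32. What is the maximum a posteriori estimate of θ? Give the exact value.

θ̂_MAP = 8.32

The Uniform(0, θ) likelihood is θ^(−n) for θ ≥ max(xᵢ), zero otherwise. Here max(xᵢ) = 8.32.
Posterior ∝ θ^(−3) · θ^(−7) = θ^(−10) on θ ≥ max(3.6, 8.32) = 8.32.
This density is strictly decreasing in θ, so the posterior mode lies at the lower boundary of the support.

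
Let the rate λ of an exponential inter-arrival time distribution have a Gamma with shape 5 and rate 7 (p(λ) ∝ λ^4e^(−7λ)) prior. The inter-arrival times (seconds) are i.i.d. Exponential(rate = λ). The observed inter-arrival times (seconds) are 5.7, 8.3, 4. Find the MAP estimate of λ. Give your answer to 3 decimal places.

λ̂_MAP = 0.280

The Exponential(rate=λ) likelihood is ∝ λ^n e^(−λΣtᵢ). Here n = 3 and Σtᵢ = 5.7 + 8.3 + 4 = 18.
Posterior ∝ λ^4e^(−7λ) · λ^3e^(−18λ) = λ^7e^(−25λ), i.e. Gamma(8, 25).
Mode = (a−1)/b = 7/25 ≈ 0.280.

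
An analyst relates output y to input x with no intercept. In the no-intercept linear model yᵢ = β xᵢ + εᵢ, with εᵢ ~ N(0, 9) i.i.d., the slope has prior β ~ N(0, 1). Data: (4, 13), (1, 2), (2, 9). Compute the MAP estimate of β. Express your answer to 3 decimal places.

log p(β | y) = −Σ(yᵢ − βxᵢ)²/(2·9) − β²/(2·1) + const.
Setting the derivative to zero: Σxᵢ(yᵢ − βxᵢ)/9 − β/1 = 0, so β = Σxᵢyᵢ / (Σxᵢ² + σ²/τ²).
Σxᵢyᵢ = 4·13 + 1·2 + 2·9 = 72; Σxᵢ² = 21; σ²/τ² = 9.
β̂_MAP = 72 / (21 + 9) = 72/30 ≈ 2.400.

β̂_MAP = 2.400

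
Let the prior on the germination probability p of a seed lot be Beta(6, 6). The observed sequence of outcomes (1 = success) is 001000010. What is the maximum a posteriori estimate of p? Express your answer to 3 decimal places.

Prior: Beta(6, 6).
Data: 2 successes in 9 trials (from the sequence). The binomial likelihood contributes p^2(1−p)^7, so the posterior is Beta(6+2, 6+7) = Beta(8, 13).
For Beta(a, b) with a, b > 1 the mode is (a−1)/(a+b−2) = 7/19 ≈ 0.368.

p̂_MAP = 0.368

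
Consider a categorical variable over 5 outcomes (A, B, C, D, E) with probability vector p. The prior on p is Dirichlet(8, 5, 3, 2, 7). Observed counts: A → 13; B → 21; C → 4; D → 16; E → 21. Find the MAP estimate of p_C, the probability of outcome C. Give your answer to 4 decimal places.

MAP estimate of p_C = 0.0632

The posterior is Dirichlet(αᵢ + nᵢ) = Dirichlet(21, 26, 7, 18, 28).
For a Dirichlet(a₁,…,a_K) with all aᵢ > 1, the mode has j-th component (aⱼ − 1)/(Σaᵢ − K).
Here Σaᵢ = 100 and K = 5, so p_C = (7 − 1)/(100 − 5) = 6/95 ≈ 0.0632.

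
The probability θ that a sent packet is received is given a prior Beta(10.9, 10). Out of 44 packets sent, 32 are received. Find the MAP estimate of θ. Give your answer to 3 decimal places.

Prior: Beta(10.9, 10).
Data: 32 successes in 44 trials. The binomial likelihood contributes θ^32(1−θ)^12, so the posterior is Beta(10.9+32, 10+12) = Beta(42.9, 22).
For Beta(a, b) with a, b > 1 the mode is (a−1)/(a+b−2) = 41.9/62.9 ≈ 0.666.

θ̂_MAP = 0.666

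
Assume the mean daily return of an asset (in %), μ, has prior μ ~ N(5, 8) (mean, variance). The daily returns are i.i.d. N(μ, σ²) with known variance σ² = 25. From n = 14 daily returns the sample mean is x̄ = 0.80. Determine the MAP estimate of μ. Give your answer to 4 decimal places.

μ̂_MAP = 1.5664

n = 14, x̄ = 0.80.
For a Normal prior and Normal likelihood with known variance, the posterior is Normal; its mode equals its mean, the precision-weighted average.
Prior precision 1/σ₀² = 1/8 = 0.125; data precision n/σ² = 14/25 = 0.56.
μ̂ = (0.125·5 + 0.56·0.8) / (0.125 + 0.56) = 1.073/0.685 = 1073/685 ≈ 1.5664.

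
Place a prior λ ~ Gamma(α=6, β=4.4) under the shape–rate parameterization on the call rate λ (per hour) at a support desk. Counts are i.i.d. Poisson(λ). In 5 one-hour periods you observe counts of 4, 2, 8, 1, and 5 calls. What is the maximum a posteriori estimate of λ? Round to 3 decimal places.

Σxᵢ = 4+2+8+1+5 = 20, with n = 5.
Posterior ∝ λ^5e^(−4.4λ) · λ^20e^(−5λ) = λ^25e^(−9.4λ), i.e. Gamma(shape=26, rate=9.4).
The mode of a Gamma(a, b) with a ≥ 1 (shape–rate) is (a−1)/b = 25/9.4 ≈ 2.660.

λ̂_MAP = 2.660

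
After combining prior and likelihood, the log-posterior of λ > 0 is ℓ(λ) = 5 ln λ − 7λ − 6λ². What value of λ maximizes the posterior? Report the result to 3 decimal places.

ℓ'(λ) = 5/λ − 7 − 12λ. Setting this to zero and multiplying by λ: 12λ² + 7λ − 5 = 0.
λ = (−7 + √(7² + 4·12·5)) / (2·12) = (−7 + √289) / 24 = (−7 + 17)/24 = 5/12.
ℓ''(λ) = −5/λ² − 12 < 0, confirming a maximum.

λ̂_MAP = 0.417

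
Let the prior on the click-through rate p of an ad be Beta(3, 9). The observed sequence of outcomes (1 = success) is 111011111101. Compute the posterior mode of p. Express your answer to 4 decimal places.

Prior: Beta(3, 9).
Data: 10 successes in 12 trials (from the sequence). The binomial likelihood contributes p^10(1−p)^2, so the posterior is Beta(3+10, 9+2) = Beta(13, 11).
For Beta(a, b) with a, b > 1 the mode is (a−1)/(a+b−2) = 12/22 ≈ 0.5455.

p̂_MAP = 0.5455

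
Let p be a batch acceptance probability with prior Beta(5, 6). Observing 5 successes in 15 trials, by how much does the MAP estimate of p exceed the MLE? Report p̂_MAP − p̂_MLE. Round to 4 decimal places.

Posterior is Beta(10, 16); MAP = (10−1)/(26−2) = 9/24 ≈ 0.37500.
MLE ignores the prior: p̂_MLE = k/n = 5/15 ≈ 0.33333.
Difference = 9/24 − 5/15 = 1/24 ≈ 0.0417.

MAP − MLE = 0.0417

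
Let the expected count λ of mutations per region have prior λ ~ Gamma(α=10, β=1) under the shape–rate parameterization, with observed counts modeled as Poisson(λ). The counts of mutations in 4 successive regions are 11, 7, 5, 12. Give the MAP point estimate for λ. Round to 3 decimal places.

λ̂_MAP = 8.800

Σxᵢ = 11+7+5+12 = 35, with n = 4.
Posterior ∝ λ^9e^(−1λ) · λ^35e^(−4λ) = λ^44e^(−5λ), i.e. Gamma(shape=45, rate=5).
The mode of a Gamma(a, b) with a ≥ 1 (shape–rate) is (a−1)/b = 44/5 ≈ 8.800.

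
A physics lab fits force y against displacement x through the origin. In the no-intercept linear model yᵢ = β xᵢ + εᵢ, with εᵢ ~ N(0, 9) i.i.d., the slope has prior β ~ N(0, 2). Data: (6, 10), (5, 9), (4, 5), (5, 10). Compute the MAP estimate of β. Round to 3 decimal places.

β̂_MAP = 1.643

log p(β | y) = −Σ(yᵢ − βxᵢ)²/(2·9) − β²/(2·2) + const.
Setting the derivative to zero: Σxᵢ(yᵢ − βxᵢ)/9 − β/2 = 0, so β = Σxᵢyᵢ / (Σxᵢ² + σ²/τ²).
Σxᵢyᵢ = 6·10 + 5·9 + 4·5 + 5·10 = 175; Σxᵢ² = 102; σ²/τ² = 4.5.
β̂_MAP = 175 / (102 + 4.5) = 175/106.5 ≈ 1.643.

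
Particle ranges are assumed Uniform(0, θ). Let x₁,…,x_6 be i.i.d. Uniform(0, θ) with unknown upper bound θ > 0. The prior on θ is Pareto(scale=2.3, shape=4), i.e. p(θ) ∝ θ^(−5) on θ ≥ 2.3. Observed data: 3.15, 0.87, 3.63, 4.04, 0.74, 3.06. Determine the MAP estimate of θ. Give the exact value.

θ̂_MAP = 4.04

The Uniform(0, θ) likelihood is θ^(−n) for θ ≥ max(xᵢ), zero otherwise. Here max(xᵢ) = 4.04.
Posterior ∝ θ^(−5) · θ^(−6) = θ^(−11) on θ ≥ max(2.3, 4.04) = 4.04.
This density is strictly decreasing in θ, so the posterior mode lies at the lower boundary of the support.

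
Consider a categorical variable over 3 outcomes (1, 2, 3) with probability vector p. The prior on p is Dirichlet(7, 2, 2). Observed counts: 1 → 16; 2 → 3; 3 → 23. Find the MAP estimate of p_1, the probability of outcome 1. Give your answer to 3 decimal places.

The posterior is Dirichlet(αᵢ + nᵢ) = Dirichlet(23, 5, 25).
For a Dirichlet(a₁,…,a_K) with all aᵢ > 1, the mode has j-th component (aⱼ − 1)/(Σaᵢ − K).
Here Σaᵢ = 53 and K = 3, so p_1 = (23 − 1)/(53 − 3) = 22/50 ≈ 0.440.

MAP estimate: 0.440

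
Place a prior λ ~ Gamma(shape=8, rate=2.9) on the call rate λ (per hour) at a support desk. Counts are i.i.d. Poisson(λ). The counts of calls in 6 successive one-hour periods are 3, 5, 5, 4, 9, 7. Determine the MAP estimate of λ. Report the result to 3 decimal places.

λ̂_MAP = 4.494

Σxᵢ = 3+5+5+4+9+7 = 33, with n = 6.
Posterior ∝ λ^7e^(−2.9λ) · λ^33e^(−6λ) = λ^40e^(−8.9λ), i.e. Gamma(shape=41, rate=8.9).
The mode of a Gamma(a, b) with a ≥ 1 (shape–rate) is (a−1)/b = 40/8.9 ≈ 4.494.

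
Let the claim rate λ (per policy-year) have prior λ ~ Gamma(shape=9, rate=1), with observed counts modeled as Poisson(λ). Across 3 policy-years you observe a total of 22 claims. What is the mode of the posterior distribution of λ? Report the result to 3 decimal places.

λ̂_MAP = 7.500

Σxᵢ = 22, n = 3.
Posterior ∝ λ^8e^(−1λ) · λ^22e^(−3λ) = λ^30e^(−4λ), i.e. Gamma(shape=31, rate=4).
The mode of a Gamma(a, b) with a ≥ 1 (shape–rate) is (a−1)/b = 30/4 ≈ 7.500.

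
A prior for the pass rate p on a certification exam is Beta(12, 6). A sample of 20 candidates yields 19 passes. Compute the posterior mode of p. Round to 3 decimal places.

p̂_MAP = 0.833

Prior: Beta(12, 6).
Data: 19 successes in 20 trials. The binomial likelihood contributes p^19(1−p)^1, so the posterior is Beta(12+19, 6+1) = Beta(31, 7).
For Beta(a, b) with a, b > 1 the mode is (a−1)/(a+b−2) = 30/36 ≈ 0.833.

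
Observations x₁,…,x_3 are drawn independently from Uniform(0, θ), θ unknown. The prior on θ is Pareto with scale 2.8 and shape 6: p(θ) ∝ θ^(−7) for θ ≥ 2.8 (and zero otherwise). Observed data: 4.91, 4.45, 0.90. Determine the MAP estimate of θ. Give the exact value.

θ̂_MAP = 4.91

The Uniform(0, θ) likelihood is θ^(−n) for θ ≥ max(xᵢ), zero otherwise. Here max(xᵢ) = 4.91.
Posterior ∝ θ^(−7) · θ^(−3) = θ^(−10) on θ ≥ max(2.8, 4.91) = 4.91.
This density is strictly decreasing in θ, so the posterior mode lies at the lower boundary of the support.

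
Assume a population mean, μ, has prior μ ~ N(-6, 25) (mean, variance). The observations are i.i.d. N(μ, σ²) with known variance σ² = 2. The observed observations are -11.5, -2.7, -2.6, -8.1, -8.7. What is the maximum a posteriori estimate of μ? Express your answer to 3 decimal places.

μ̂_MAP = -6.709

n = 5; x̄ = ((-11.5) + (-2.7) + (-2.6) + (-8.1) + (-8.7))/5 = -33.6/5 = -6.72.
For a Normal prior and Normal likelihood with known variance, the posterior is Normal; its mode equals its mean, the precision-weighted average.
Prior precision 1/σ₀² = 1/25 = 0.04; data precision n/σ² = 5/2 = 2.5.
μ̂ = (0.04·(-6) + 2.5·(-6.72)) / (0.04 + 2.5) = (-17.04)/2.54 = -852/127 ≈ -6.709.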